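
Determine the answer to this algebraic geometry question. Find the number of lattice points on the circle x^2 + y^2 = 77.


Systematically check integer values of x where x^2 <= 77.
For each valid x, check if 77 - x^2 is a perfect square.
Total integer solutions found: 0

0


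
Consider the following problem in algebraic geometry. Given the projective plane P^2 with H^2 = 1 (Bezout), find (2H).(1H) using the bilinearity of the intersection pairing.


Using bilinearity of the intersection pairing on the projective plane P^2:
(aH).(bH) = ab * (H.H)
We have H^2 = 1 (Bezout).
D.E = (2H).(1H) = 2*1*1
= 2*1
= 2

2


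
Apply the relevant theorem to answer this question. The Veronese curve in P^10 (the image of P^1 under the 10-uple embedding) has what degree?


The rational normal curve in P^10 is the image of P^1 under the 10-uple Veronese.
A general hyperplane in P^10 pulls back to a degree-10 form on P^1, which has 10 zeros,
so the curve meets a general hyperplane in 10 points. Degree = 10.

10


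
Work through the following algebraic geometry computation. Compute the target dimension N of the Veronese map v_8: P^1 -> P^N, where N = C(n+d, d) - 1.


The Veronese embedding v_d: P^n -> P^N maps each point to all
degree-d monomials in n+1 homogeneous coordinates.
N = C(n+d, d) - 1
N = C(1+8, 8) - 1
N = C(9, 8) - 1
C(9, 8) = 9
N = 9 - 1 = 8

8


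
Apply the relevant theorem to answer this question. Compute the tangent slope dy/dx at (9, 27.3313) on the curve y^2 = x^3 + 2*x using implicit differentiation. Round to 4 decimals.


Using implicit differentiation of y^2 = x^3 + 2*x:
2y * dy/dx = 3x^2 + 2
dy/dx = (3x^2 + 2)/(2y)
Numerator: 3*9^2 + 2 = 245
Denominator: 2*27.3313 = 54.6626
dy/dx = 245/54.6626 = 4.4820

4.4820


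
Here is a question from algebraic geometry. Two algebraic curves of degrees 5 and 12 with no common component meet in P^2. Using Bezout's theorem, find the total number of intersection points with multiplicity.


Bezout's theorem states the intersection count equals the product of degrees.
Intersection count = 5 * 12 = 60

60


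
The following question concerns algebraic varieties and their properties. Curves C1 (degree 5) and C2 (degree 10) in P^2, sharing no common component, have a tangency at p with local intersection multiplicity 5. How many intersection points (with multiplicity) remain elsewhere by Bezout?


By Bezout's theorem, the total intersection number is d1 * d2.
Total = 5 * 10 = 50
Intersection multiplicity at p = 5
Remaining intersections = 50 - 5 = 45

45


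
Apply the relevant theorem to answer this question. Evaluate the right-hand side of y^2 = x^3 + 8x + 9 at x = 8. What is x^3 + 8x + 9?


Compute x^3 + 8x + 9 at x = 8:
x^3 = 8^3 = 512
8*x = 8*8 = 64
Sum: 512 + 64 + 9 = 585

585


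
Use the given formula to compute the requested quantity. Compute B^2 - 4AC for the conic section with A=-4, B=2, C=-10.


The discriminant of a conic Ax^2 + Bxy + Cy^2 + ... = 0 is B^2 - 4AC.
B^2 = 2^2 = 4
4AC = 4*(-4)*(-10) = 160
Discriminant = 4 - 160 = -156

-156


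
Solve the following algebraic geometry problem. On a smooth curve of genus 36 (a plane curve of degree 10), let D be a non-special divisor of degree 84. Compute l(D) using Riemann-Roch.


First, compute the genus of a smooth plane curve of degree 10:
g = (d-1)(d-2)/2 = (10-1)(10-2)/2 = 36
For a non-special divisor D (i.e., h^1(D) = 0), Riemann-Roch gives:
l(D) = deg(D) - g + 1
Since deg(D) = 84 >= 2g - 1 = 71, D is non-special.
l(D) = 84 - 36 + 1 = 49

49


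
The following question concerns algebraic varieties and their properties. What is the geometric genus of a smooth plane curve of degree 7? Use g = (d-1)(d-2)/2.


Using the genus formula for smooth plane curves:
g = (d-1)(d-2)/2
g = (7-1)(7-2)/2
g = 6*5/2
g = 30/2 = 15

15


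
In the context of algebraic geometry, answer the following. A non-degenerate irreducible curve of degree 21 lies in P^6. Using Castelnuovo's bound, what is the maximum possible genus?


Castelnuovo's bound: write d - 1 = m(r-1) + epsilon with 0 <= epsilon < r-1.
d - 1 = 21 - 1 = 20
r - 1 = 6 - 1 = 5
20 = 4*5 + 0, so m = 4, epsilon = 0
pi(d, r) = m(m-1)(r-1)/2 + m*epsilon
= 4*3*5/2 + 4*0
= 60/2 + 0
= 30 + 0 = 30

30


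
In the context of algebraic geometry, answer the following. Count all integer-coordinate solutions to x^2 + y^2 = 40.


Systematically check integer values of x where x^2 <= 40.
For each valid x, check if 40 - x^2 is a perfect square.
x=2: 40 - 4 = 36, sqrt = 6 (valid)
x=6: 40 - 36 = 4, sqrt = 2 (valid)
Total integer solutions found: 8

8


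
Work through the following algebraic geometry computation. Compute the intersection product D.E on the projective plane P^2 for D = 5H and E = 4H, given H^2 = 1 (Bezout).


Using bilinearity of the intersection pairing on the projective plane P^2:
(aH).(bH) = ab * (H.H)
We have H^2 = 1 (Bezout).
D.E = (5H).(4H) = 5*4*1
= 20*1
= 20

20


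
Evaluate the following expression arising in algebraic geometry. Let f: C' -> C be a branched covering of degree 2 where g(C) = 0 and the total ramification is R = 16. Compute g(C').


Riemann-Hurwitz formula: 2g' - 2 = d(2g - 2) + R
Given: d = 2, g = 0, R = 16
2g' - 2 = 2*(2*0 - 2) + 16
2g' - 2 = 2*(-2) + 16
2g' - 2 = -4 + 16 = 12
2g' = 14
g' = 7

7


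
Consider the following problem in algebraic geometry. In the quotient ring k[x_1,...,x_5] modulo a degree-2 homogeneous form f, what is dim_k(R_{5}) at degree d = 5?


For R = k[x_1,...,x_n]/(f) with f homogeneous of degree e:
The Hilbert series is (1 - t^e)/(1 - t)^n.
So h(d) = C(d+n-1, n-1) - C(d-e+n-1, n-1) for d >= e.
With n=5, e=2, d=5:
C(5+5-1, 5-1) = C(9, 4) = 126
C(5-2+5-1, 5-1) = C(7, 4) = 35
h(5) = 126 - 35 = 91

91


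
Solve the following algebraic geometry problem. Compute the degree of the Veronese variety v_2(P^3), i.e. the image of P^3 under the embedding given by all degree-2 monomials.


The Veronese variety v_2(P^3) has degree d^r.
d^r = 2^3 = 8

8


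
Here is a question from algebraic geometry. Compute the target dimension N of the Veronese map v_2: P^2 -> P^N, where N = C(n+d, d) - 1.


The Veronese embedding v_d: P^n -> P^N maps each point to all
degree-d monomials in n+1 homogeneous coordinates.
N = C(n+d, d) - 1
N = C(2+2, 2) - 1
N = C(4, 2) - 1
C(4, 2) = 6
N = 6 - 1 = 5

5


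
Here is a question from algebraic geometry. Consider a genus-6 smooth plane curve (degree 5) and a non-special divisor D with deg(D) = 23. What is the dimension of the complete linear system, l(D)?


First, compute the genus of a smooth plane curve of degree 5:
g = (d-1)(d-2)/2 = (5-1)(5-2)/2 = 6
For a non-special divisor D (i.e., h^1(D) = 0), Riemann-Roch gives:
l(D) = deg(D) - g + 1
Since deg(D) = 23 >= 2g - 1 = 11, D is non-special.
l(D) = 23 - 6 + 1 = 18

18


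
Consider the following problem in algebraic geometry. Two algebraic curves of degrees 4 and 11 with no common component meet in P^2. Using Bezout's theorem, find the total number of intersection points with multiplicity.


Bezout's theorem states the intersection count equals the product of degrees.
Intersection count = 4 * 11 = 44

44


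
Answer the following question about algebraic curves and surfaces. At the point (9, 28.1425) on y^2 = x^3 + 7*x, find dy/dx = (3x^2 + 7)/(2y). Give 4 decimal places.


Using implicit differentiation of y^2 = x^3 + 7*x:
2y * dy/dx = 3x^2 + 7
dy/dx = (3x^2 + 7)/(2y)
Numerator: 3*9^2 + 7 = 250
Denominator: 2*28.1425 = 56.285
dy/dx = 250/56.285 = 4.4417

4.4417


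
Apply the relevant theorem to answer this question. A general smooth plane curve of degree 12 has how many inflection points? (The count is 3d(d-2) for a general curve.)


For a general smooth plane curve C of degree d, the inflection points are
the intersection of C with its Hessian curve, which has degree 3(d-2).
By Bezout, the total intersection number is d * 3(d-2) = 12 * 30 = 360.
For a general curve every flex is ordinary, so each contributes
multiplicity 1 to C·Hess(C), and the number of distinct inflection
points is 3d(d-2).
Inflection points = 3*12*(12-2) = 3*12*10 = 360

360


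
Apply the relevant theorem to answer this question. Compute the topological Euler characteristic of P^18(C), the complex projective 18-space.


The complex projective space P^18 has one cell in each even real dimension 0, 2, ..., 36.
The cohomology groups are H^{2k}(P^18) = Z for k = 0,...,18, and 0 otherwise.
Euler characteristic = sum of Betti numbers = 1 per even-dimensional cohomology group.
chi(P^18) = 18 + 1 = 19

19


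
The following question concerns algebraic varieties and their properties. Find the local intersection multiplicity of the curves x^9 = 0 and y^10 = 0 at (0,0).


The intersection multiplicity of V(x^a) and V(y^b) at the origin is:
I(O; V(x^9), V(y^10)) = dim_k(k[x,y]/(x^9, y^10))
A basis for k[x,y]/(x^9, y^10) is the set of monomials x^i * y^j
where 0 <= i < 9 and 0 <= j < 10.
The number of such monomials is 9 * 10 = 90

90


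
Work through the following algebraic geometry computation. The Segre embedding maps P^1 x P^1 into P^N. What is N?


The Segre embedding maps P^m x P^n into P^N via
all products of coordinates from each factor.
N = (m+1)(n+1) - 1
N = (1+1)(1+1) - 1
N = 2*2 - 1
N = 4 - 1 = 3

3


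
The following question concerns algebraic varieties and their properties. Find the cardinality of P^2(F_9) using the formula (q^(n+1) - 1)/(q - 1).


P^2(F_9) has (q^(n+1) - 1)/(q - 1) points.
= 9^2 + 9^1 + 9^0
= 81 + 9 + 1
= 91

91


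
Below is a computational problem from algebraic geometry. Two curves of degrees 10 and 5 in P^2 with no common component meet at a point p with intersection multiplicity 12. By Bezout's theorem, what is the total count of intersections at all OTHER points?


By Bezout's theorem, the total intersection number is d1 * d2.
Total = 10 * 5 = 50
Intersection multiplicity at p = 12
Remaining intersections = 50 - 12 = 38

38


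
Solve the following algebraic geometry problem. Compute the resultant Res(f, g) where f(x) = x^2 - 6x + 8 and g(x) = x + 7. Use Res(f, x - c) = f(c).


For Res(f, x - c), we evaluate f at x = c.
f(-7) = (-7)^2 - 6*(-7) + 8
= 49 + 42 + 8
= 91 + 8 = 99
Res(f, g) = 99

99


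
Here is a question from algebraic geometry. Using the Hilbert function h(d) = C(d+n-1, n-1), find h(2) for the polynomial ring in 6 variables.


The Hilbert function for the polynomial ring in 6 variables is:
h(d) = C(d+n-1, n-1)
h(2) = C(2+6-1, 6-1) = C(7, 5)
= 7! / (5! * 2!)
= 21

21


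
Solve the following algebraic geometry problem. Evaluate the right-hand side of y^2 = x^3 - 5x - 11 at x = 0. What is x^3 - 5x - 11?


Compute x^3 - 5x - 11 at x = 0:
x^3 = 0^3 = 0
(-5)*x = (-5)*0 = 0
Sum: 0 + 0 - 11 = -11

-11


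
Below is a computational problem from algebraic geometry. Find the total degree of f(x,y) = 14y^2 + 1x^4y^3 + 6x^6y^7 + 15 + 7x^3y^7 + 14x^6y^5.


Examine each term for its total degree (sum of exponents).
  Term '14y^2' has total degree 0+2 = 2.
  Term '1x^4y^3' has total degree 4+3 = 7.
  Term '6x^6y^7' has total degree 6+7 = 13.
  Term '15' has total degree 0+0 = 0.
  Term '7x^3y^7' has total degree 3+7 = 10.
  Term '14x^6y^5' has total degree 6+5 = 11.
The maximum total degree among all terms is 13.

13


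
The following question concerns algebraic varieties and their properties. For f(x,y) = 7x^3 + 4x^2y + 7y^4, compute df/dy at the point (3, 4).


df/dy = 4*x^2 + 4*7*y^3
At (3,4): 4*3^2 + 4*7*4^3
= 36 + 1792
= 1828

1828


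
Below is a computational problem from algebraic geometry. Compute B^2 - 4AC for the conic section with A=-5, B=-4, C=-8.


The discriminant of a conic Ax^2 + Bxy + Cy^2 + ... = 0 is B^2 - 4AC.
B^2 = (-4)^2 = 16
4AC = 4*(-5)*(-8) = 160
Discriminant = 16 - 160 = -144

-144


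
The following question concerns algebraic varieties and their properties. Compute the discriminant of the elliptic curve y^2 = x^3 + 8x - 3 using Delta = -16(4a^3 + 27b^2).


Compute each component:
4a^3 = 4*8^3 = 4*512 = 2048
27b^2 = 27*(-3)^2 = 27*9 = 243
4a^3 + 27b^2 = 2048 + 243 = 2291
Delta = -16*2291 = -36656

-36656


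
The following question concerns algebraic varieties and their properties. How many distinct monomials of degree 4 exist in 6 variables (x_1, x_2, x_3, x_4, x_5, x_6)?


The number of degree-4 monomials in 6 variables is C(d+n-1, n-1).
= C(4+6-1, 6-1) = C(9, 5)
= 126

126


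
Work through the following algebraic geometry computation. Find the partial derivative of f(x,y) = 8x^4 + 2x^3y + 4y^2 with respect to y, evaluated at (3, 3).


df/dy = 2*x^3 + 2*4*y^1
At (3,3): 2*3^3 + 2*4*3^1
= 54 + 24
= 78

78


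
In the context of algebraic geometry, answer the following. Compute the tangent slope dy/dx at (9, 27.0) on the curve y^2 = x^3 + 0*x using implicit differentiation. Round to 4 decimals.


Using implicit differentiation of y^2 = x^3 + 0*x:
2y * dy/dx = 3x^2 + 0
dy/dx = (3x^2 + 0)/(2y)
Numerator: 3*9^2 + 0 = 243
Denominator: 2*27.0 = 54.0
dy/dx = 243/54.0 = 4.5000

4.5000


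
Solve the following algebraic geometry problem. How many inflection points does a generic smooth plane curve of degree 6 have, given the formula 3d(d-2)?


For a general smooth plane curve C of degree d, the inflection points are
the intersection of C with its Hessian curve, which has degree 3(d-2).
By Bezout, the total intersection number is d * 3(d-2) = 6 * 12 = 72.
For a general curve every flex is ordinary, so each contributes
multiplicity 1 to C·Hess(C), and the number of distinct inflection
points is 3d(d-2).
Inflection points = 3*6*(6-2) = 3*6*4 = 72

72


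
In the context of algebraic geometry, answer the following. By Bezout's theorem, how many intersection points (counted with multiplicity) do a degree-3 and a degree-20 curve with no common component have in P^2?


Bezout's theorem states the intersection count equals the product of degrees.
Intersection count = 3 * 20 = 60

60


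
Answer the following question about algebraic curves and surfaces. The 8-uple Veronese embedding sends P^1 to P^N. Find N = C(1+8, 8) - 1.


The Veronese embedding v_d: P^n -> P^N maps each point to all
degree-d monomials in n+1 homogeneous coordinates.
N = C(n+d, d) - 1
N = C(1+8, 8) - 1
N = C(9, 8) - 1
C(9, 8) = 9
N = 9 - 1 = 8

8


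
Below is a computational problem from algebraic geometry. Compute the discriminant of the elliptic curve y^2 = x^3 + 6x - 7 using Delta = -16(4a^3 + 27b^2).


Compute each component:
4a^3 = 4*6^3 = 4*216 = 864
27b^2 = 27*(-7)^2 = 27*49 = 1323
4a^3 + 27b^2 = 864 + 1323 = 2187
Delta = -16*2187 = -34992

-34992


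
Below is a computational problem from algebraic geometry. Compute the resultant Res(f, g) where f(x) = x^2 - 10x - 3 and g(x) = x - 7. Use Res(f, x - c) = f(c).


For Res(f, x - c), we evaluate f at x = c.
f(7) = 7^2 - 10*7 - 3
= 49 - 70 - 3
= -21 - 3 = -24
Res(f, g) = -24

-24


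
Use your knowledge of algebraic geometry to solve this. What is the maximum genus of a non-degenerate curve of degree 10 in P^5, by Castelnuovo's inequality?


Castelnuovo's bound: write d - 1 = m(r-1) + epsilon with 0 <= epsilon < r-1.
d - 1 = 10 - 1 = 9
r - 1 = 5 - 1 = 4
9 = 2*4 + 1, so m = 2, epsilon = 1
pi(d, r) = m(m-1)(r-1)/2 + m*epsilon
= 2*1*4/2 + 2*1
= 8/2 + 2
= 4 + 2 = 6

6


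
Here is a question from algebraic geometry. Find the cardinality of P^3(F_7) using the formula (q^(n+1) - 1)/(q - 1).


P^3(F_7) has (q^(n+1) - 1)/(q - 1) points.
= 7^3 + 7^2 + 7^1 + 7^0
= 343 + 49 + 7 + 1
= 400

400


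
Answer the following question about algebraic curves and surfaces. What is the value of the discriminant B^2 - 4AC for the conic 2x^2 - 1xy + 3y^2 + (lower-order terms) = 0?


The discriminant of a conic Ax^2 + Bxy + Cy^2 + ... = 0 is B^2 - 4AC.
B^2 = (-1)^2 = 1
4AC = 4*2*3 = 24
Discriminant = 1 - 24 = -23

-23


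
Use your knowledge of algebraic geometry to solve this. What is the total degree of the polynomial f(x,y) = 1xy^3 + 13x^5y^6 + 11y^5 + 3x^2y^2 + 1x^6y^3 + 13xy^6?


Examine each term for its total degree (sum of exponents).
  Term '1xy^3' has total degree 1+3 = 4.
  Term '13x^5y^6' has total degree 5+6 = 11.
  Term '11y^5' has total degree 0+5 = 5.
  Term '3x^2y^2' has total degree 2+2 = 4.
  Term '1x^6y^3' has total degree 6+3 = 9.
  Term '13xy^6' has total degree 1+6 = 7.
The maximum total degree among all terms is 11.

11


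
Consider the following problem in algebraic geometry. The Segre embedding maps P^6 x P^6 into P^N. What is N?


The Segre embedding maps P^m x P^n into P^N via
all products of coordinates from each factor.
N = (m+1)(n+1) - 1
N = (6+1)(6+1) - 1
N = 7*7 - 1
N = 49 - 1 = 48

48


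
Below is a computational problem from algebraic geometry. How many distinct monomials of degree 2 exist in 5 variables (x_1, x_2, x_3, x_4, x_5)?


The number of degree-2 monomials in 5 variables is C(d+n-1, n-1).
= C(2+5-1, 5-1) = C(6, 4)
= 15

15


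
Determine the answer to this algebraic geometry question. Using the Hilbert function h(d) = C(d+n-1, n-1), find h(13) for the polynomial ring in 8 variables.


The Hilbert function for the polynomial ring in 8 variables is:
h(d) = C(d+n-1, n-1)
h(13) = C(13+8-1, 8-1) = C(20, 7)
= 20! / (7! * 13!)
= 77520

77520


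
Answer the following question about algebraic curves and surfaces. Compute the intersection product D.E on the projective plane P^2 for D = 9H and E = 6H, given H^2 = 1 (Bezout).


Using bilinearity of the intersection pairing on the projective plane P^2:
(aH).(bH) = ab * (H.H)
We have H^2 = 1 (Bezout).
D.E = (9H).(6H) = 9*6*1
= 54*1
= 54

54


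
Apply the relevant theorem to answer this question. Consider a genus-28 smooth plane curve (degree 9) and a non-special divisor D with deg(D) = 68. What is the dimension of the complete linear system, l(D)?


First, compute the genus of a smooth plane curve of degree 9:
g = (d-1)(d-2)/2 = (9-1)(9-2)/2 = 28
For a non-special divisor D (i.e., h^1(D) = 0), Riemann-Roch gives:
l(D) = deg(D) - g + 1
Since deg(D) = 68 >= 2g - 1 = 55, D is non-special.
l(D) = 68 - 28 + 1 = 41

41


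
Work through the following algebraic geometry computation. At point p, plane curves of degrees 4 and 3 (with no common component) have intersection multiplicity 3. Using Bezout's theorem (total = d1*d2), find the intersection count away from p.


By Bezout's theorem, the total intersection number is d1 * d2.
Total = 4 * 3 = 12
Intersection multiplicity at p = 3
Remaining intersections = 12 - 3 = 9

9


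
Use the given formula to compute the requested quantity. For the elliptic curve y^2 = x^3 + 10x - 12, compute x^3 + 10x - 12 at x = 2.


Compute x^3 + 10x - 12 at x = 2:
x^3 = 2^3 = 8
10*x = 10*2 = 20
Sum: 8 + 20 - 12 = 16

16


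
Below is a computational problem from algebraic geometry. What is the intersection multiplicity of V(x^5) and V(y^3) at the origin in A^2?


The intersection multiplicity of V(x^a) and V(y^b) at the origin is:
I(O; V(x^5), V(y^3)) = dim_k(k[x,y]/(x^5, y^3))
A basis for k[x,y]/(x^5, y^3) is the set of monomials x^i * y^j
where 0 <= i < 5 and 0 <= j < 3.
The number of such monomials is 5 * 3 = 15

15


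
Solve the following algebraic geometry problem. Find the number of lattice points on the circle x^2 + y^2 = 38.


Systematically check integer values of x where x^2 <= 38.
For each valid x, check if 38 - x^2 is a perfect square.
Total integer solutions found: 0

0


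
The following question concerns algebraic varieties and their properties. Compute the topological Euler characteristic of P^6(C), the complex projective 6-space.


The complex projective space P^6 has one cell in each even real dimension 0, 2, ..., 12.
The cohomology groups are H^{2k}(P^6) = Z for k = 0,...,6, and 0 otherwise.
Euler characteristic = sum of Betti numbers = 1 per even-dimensional cohomology group.
chi(P^6) = 6 + 1 = 7

7


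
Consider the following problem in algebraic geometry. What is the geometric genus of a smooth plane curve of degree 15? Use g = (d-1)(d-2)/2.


Using the genus formula for smooth plane curves:
g = (d-1)(d-2)/2
g = (15-1)(15-2)/2
g = 14*13/2
g = 182/2 = 91

91


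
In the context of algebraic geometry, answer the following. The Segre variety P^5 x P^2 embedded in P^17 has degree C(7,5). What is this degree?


The degree of the Segre variety P^5 x P^2 is C(m+n, m).
= C(7, 5)
= 21

21


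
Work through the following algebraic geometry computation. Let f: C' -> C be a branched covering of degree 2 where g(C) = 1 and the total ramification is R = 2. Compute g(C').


Riemann-Hurwitz formula: 2g' - 2 = d(2g - 2) + R
Given: d = 2, g = 1, R = 2
2g' - 2 = 2*(2*1 - 2) + 2
2g' - 2 = 2*0 + 2
2g' - 2 = 0 + 2 = 2
2g' = 4
g' = 2

2


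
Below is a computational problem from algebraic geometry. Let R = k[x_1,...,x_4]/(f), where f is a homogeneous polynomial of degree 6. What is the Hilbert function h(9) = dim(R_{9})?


For R = k[x_1,...,x_n]/(f) with f homogeneous of degree e:
The Hilbert series is (1 - t^e)/(1 - t)^n.
So h(d) = C(d+n-1, n-1) - C(d-e+n-1, n-1) for d >= e.
With n=4, e=6, d=9:
C(9+4-1, 4-1) = C(12, 3) = 220
C(9-6+4-1, 4-1) = C(6, 3) = 20
h(9) = 220 - 20 = 200

200


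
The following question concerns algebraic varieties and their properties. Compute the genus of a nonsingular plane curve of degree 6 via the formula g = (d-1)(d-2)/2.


Using the genus formula for smooth plane curves:
g = (d-1)(d-2)/2
g = (6-1)(6-2)/2
g = 5*4/2
g = 20/2 = 10

10


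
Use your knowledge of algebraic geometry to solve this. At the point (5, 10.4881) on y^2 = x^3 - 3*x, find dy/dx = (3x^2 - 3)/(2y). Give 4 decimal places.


Using implicit differentiation of y^2 = x^3 - 3*x:
2y * dy/dx = 3x^2 - 3
dy/dx = (3x^2 - 3)/(2y)
Numerator: 3*5^2 - 3 = 72
Denominator: 2*10.4881 = 20.9762
dy/dx = 72/20.9762 = 3.4325

3.4325


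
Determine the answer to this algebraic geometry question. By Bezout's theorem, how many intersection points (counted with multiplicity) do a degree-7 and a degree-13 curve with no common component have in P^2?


Bezout's theorem states the intersection count equals the product of degrees.
Intersection count = 7 * 13 = 91

91


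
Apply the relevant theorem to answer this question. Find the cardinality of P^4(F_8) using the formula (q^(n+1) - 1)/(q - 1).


P^4(F_8) has (q^(n+1) - 1)/(q - 1) points.
= 8^4 + 8^3 + 8^2 + 8^1 + 8^0
= 4096 + 512 + 64 + 8 + 1
= 4681

4681


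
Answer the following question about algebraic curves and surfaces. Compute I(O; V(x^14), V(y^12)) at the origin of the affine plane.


The intersection multiplicity of V(x^a) and V(y^b) at the origin is:
I(O; V(x^14), V(y^12)) = dim_k(k[x,y]/(x^14, y^12))
A basis for k[x,y]/(x^14, y^12) is the set of monomials x^i * y^j
where 0 <= i < 14 and 0 <= j < 12.
The number of such monomials is 14 * 12 = 168

168


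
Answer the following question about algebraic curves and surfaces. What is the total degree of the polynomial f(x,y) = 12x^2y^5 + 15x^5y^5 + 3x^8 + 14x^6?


Examine each term for its total degree (sum of exponents).
  Term '12x^2y^5' has total degree 2+5 = 7.
  Term '15x^5y^5' has total degree 5+5 = 10.
  Term '3x^8' has total degree 8+0 = 8.
  Term '14x^6' has total degree 6+0 = 6.
The maximum total degree among all terms is 10.

10


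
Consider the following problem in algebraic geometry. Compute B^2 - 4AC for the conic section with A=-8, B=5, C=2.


The discriminant of a conic Ax^2 + Bxy + Cy^2 + ... = 0 is B^2 - 4AC.
B^2 = 5^2 = 25
4AC = 4*(-8)*2 = -64
Discriminant = 25 + 64 = 89

89


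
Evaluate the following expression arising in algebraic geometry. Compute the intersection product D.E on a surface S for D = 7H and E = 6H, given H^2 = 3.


Using bilinearity of the intersection pairing on a surface S:
(aH).(bH) = ab * (H.H)
We have H^2 = 3.
D.E = (7H).(6H) = 7*6*3
= 42*3
= 126

126


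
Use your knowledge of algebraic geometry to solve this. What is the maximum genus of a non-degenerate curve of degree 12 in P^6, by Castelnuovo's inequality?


Castelnuovo's bound: write d - 1 = m(r-1) + epsilon with 0 <= epsilon < r-1.
d - 1 = 12 - 1 = 11
r - 1 = 6 - 1 = 5
11 = 2*5 + 1, so m = 2, epsilon = 1
pi(d, r) = m(m-1)(r-1)/2 + m*epsilon
= 2*1*5/2 + 2*1
= 10/2 + 2
= 5 + 2 = 7

7


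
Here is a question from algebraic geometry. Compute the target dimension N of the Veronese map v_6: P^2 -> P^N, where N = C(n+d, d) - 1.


The Veronese embedding v_d: P^n -> P^N maps each point to all
degree-d monomials in n+1 homogeneous coordinates.
N = C(n+d, d) - 1
N = C(2+6, 6) - 1
N = C(8, 6) - 1
C(8, 6) = 28
N = 28 - 1 = 27

27


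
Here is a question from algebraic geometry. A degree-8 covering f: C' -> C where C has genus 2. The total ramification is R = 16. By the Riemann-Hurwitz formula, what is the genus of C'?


Riemann-Hurwitz formula: 2g' - 2 = d(2g - 2) + R
Given: d = 8, g = 2, R = 16
2g' - 2 = 8*(2*2 - 2) + 16
2g' - 2 = 8*2 + 16
2g' - 2 = 16 + 16 = 32
2g' = 34
g' = 17

17


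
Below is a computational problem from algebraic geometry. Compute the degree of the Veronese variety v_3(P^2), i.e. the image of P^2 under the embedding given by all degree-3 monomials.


The Veronese variety v_3(P^2) has degree d^r.
d^r = 3^2 = 9

9


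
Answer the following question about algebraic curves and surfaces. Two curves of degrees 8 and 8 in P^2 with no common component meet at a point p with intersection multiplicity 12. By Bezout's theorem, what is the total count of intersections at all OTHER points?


By Bezout's theorem, the total intersection number is d1 * d2.
Total = 8 * 8 = 64
Intersection multiplicity at p = 12
Remaining intersections = 64 - 12 = 52

52


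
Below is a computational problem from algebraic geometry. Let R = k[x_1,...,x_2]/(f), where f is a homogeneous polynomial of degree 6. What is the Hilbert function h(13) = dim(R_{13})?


For R = k[x_1,...,x_n]/(f) with f homogeneous of degree e:
The Hilbert series is (1 - t^e)/(1 - t)^n.
So h(d) = C(d+n-1, n-1) - C(d-e+n-1, n-1) for d >= e.
With n=2, e=6, d=13:
C(13+2-1, 2-1) = C(14, 1) = 14
C(13-6+2-1, 2-1) = C(8, 1) = 8
h(13) = 14 - 8 = 6

6


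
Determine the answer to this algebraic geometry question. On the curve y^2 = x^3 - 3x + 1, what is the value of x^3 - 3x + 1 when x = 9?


Compute x^3 - 3x + 1 at x = 9:
x^3 = 9^3 = 729
(-3)*x = (-3)*9 = -27
Sum: 729 - 27 + 1 = 703

703


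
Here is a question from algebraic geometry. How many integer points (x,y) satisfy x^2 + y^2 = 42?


Systematically check integer values of x where x^2 <= 42.
For each valid x, check if 42 - x^2 is a perfect square.
Total integer solutions found: 0

0


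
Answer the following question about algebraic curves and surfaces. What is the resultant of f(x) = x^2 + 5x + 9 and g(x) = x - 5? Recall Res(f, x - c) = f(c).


For Res(f, x - c), we evaluate f at x = c.
f(5) = 5^2 + 5*5 + 9
= 25 + 25 + 9
= 50 + 9 = 59
Res(f, g) = 59

59


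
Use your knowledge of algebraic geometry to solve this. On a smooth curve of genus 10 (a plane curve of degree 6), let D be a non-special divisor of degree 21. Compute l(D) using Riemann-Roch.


First, compute the genus of a smooth plane curve of degree 6:
g = (d-1)(d-2)/2 = (6-1)(6-2)/2 = 10
For a non-special divisor D (i.e., h^1(D) = 0), Riemann-Roch gives:
l(D) = deg(D) - g + 1
Since deg(D) = 21 >= 2g - 1 = 19, D is non-special.
l(D) = 21 - 10 + 1 = 12

12


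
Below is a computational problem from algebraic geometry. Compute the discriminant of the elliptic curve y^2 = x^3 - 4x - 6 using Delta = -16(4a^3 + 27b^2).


Compute each component:
4a^3 = 4*(-4)^3 = 4*(-64) = -256
27b^2 = 27*(-6)^2 = 27*36 = 972
4a^3 + 27b^2 = -256 + 972 = 716
Delta = -16*716 = -11456

-11456


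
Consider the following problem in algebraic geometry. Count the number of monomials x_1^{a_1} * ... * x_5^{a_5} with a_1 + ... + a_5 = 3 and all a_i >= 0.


The number of degree-3 monomials in 5 variables is C(d+n-1, n-1).
= C(3+5-1, 5-1) = C(7, 4)
= 35

35


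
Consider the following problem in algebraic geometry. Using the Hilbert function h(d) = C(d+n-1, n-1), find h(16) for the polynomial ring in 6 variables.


The Hilbert function for the polynomial ring in 6 variables is:
h(d) = C(d+n-1, n-1)
h(16) = C(16+6-1, 6-1) = C(21, 5)
= 21! / (5! * 16!)
= 20349

20349


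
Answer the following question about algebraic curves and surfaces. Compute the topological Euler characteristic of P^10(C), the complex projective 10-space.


The complex projective space P^10 has one cell in each even real dimension 0, 2, ..., 20.
The cohomology groups are H^{2k}(P^10) = Z for k = 0,...,10, and 0 otherwise.
Euler characteristic = sum of Betti numbers = 1 per even-dimensional cohomology group.
chi(P^10) = 10 + 1 = 11

11


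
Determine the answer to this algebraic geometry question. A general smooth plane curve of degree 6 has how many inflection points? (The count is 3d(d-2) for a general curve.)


For a general smooth plane curve C of degree d, the inflection points are
the intersection of C with its Hessian curve, which has degree 3(d-2).
By Bezout, the total intersection number is d * 3(d-2) = 6 * 12 = 72.
For a general curve every flex is ordinary, so each contributes
multiplicity 1 to C·Hess(C), and the number of distinct inflection
points is 3d(d-2).
Inflection points = 3*6*(6-2) = 3*6*4 = 72

72


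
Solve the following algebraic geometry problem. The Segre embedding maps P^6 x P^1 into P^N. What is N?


The Segre embedding maps P^m x P^n into P^N via
all products of coordinates from each factor.
N = (m+1)(n+1) - 1
N = (6+1)(1+1) - 1
N = 7*2 - 1
N = 14 - 1 = 13

13


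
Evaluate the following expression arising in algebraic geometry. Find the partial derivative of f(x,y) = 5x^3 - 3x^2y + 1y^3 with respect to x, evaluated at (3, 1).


df/dx = 3*5*x^2 + 2*(-3)*x^1*y
At (3,1): 3*5*3^2 + 2*(-3)*3^1*1
= 135 - 18
= 117

117


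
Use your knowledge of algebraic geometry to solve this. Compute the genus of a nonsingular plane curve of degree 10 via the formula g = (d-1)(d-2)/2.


Using the genus formula for smooth plane curves:
g = (d-1)(d-2)/2
g = (10-1)(10-2)/2
g = 9*8/2
g = 72/2 = 36

36


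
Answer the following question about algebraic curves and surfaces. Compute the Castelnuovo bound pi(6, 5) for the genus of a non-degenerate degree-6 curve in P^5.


Castelnuovo's bound: write d - 1 = m(r-1) + epsilon with 0 <= epsilon < r-1.
d - 1 = 6 - 1 = 5
r - 1 = 5 - 1 = 4
5 = 1*4 + 1, so m = 1, epsilon = 1
pi(d, r) = m(m-1)(r-1)/2 + m*epsilon
= 1*0*4/2 + 1*1
= 0/2 + 1
= 0 + 1 = 1

1


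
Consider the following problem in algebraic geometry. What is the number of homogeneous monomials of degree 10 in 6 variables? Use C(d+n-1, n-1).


The number of degree-10 monomials in 6 variables is C(d+n-1, n-1).
= C(10+6-1, 6-1) = C(15, 5)
= 3003

3003


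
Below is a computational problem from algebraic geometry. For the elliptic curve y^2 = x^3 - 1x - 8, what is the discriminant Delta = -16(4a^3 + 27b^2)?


Compute each component:
4a^3 = 4*(-1)^3 = 4*(-1) = -4
27b^2 = 27*(-8)^2 = 27*64 = 1728
4a^3 + 27b^2 = -4 + 1728 = 1724
Delta = -16*1724 = -27584

-27584


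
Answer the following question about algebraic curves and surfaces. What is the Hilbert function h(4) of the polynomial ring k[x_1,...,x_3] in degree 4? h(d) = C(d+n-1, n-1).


The Hilbert function for the polynomial ring in 3 variables is:
h(d) = C(d+n-1, n-1)
h(4) = C(4+3-1, 3-1) = C(6, 2)
= 6! / (2! * 4!)
= 15

15


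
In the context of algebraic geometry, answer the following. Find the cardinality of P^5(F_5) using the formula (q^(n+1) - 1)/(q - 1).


P^5(F_5) has (q^(n+1) - 1)/(q - 1) points.
= 5^5 + 5^4 + 5^3 + 5^2 + 5^1 + 5^0
= 3125 + 625 + 125 + 25 + 5 + 1
= 3906

3906


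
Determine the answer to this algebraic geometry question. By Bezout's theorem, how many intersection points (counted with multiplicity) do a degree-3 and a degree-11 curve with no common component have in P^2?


Bezout's theorem states the intersection count equals the product of degrees.
Intersection count = 3 * 11 = 33

33


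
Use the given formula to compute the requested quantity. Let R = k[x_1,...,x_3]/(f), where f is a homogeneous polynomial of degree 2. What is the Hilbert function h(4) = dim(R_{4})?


For R = k[x_1,...,x_n]/(f) with f homogeneous of degree e:
The Hilbert series is (1 - t^e)/(1 - t)^n.
So h(d) = C(d+n-1, n-1) - C(d-e+n-1, n-1) for d >= e.
With n=3, e=2, d=4:
C(4+3-1, 3-1) = C(6, 2) = 15
C(4-2+3-1, 3-1) = C(4, 2) = 6
h(4) = 15 - 6 = 9

9


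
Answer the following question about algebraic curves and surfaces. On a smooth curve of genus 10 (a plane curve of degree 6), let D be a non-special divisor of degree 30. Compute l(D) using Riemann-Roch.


First, compute the genus of a smooth plane curve of degree 6:
g = (d-1)(d-2)/2 = (6-1)(6-2)/2 = 10
For a non-special divisor D (i.e., h^1(D) = 0), Riemann-Roch gives:
l(D) = deg(D) - g + 1
Since deg(D) = 30 >= 2g - 1 = 19, D is non-special.
l(D) = 30 - 10 + 1 = 21

21


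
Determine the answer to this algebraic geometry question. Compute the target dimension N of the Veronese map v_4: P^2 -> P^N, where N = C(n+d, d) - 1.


The Veronese embedding v_d: P^n -> P^N maps each point to all
degree-d monomials in n+1 homogeneous coordinates.
N = C(n+d, d) - 1
N = C(2+4, 4) - 1
N = C(6, 4) - 1
C(6, 4) = 15
N = 15 - 1 = 14

14


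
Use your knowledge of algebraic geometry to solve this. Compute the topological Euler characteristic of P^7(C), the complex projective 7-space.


The complex projective space P^7 has one cell in each even real dimension 0, 2, ..., 14.
The cohomology groups are H^{2k}(P^7) = Z for k = 0,...,7, and 0 otherwise.
Euler characteristic = sum of Betti numbers = 1 per even-dimensional cohomology group.
chi(P^7) = 7 + 1 = 8

8


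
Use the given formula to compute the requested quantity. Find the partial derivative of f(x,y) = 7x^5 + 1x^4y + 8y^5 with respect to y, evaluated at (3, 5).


df/dy = 1*x^4 + 5*8*y^4
At (3,5): 1*3^4 + 5*8*5^4
= 81 + 25000
= 25081

25081


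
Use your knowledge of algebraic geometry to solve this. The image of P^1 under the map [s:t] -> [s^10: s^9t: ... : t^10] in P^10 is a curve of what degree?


The rational normal curve in P^10 is the image of P^1 under the 10-uple Veronese.
A general hyperplane in P^10 pulls back to a degree-10 form on P^1, which has 10 zeros,
so the curve meets a general hyperplane in 10 points. Degree = 10.

10


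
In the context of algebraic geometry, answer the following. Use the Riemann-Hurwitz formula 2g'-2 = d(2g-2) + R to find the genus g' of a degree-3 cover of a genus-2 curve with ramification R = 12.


Riemann-Hurwitz formula: 2g' - 2 = d(2g - 2) + R
Given: d = 3, g = 2, R = 12
2g' - 2 = 3*(2*2 - 2) + 12
2g' - 2 = 3*2 + 12
2g' - 2 = 6 + 12 = 18
2g' = 20
g' = 10

10


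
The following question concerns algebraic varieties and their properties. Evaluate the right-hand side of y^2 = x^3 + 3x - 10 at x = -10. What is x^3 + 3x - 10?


Compute x^3 + 3x - 10 at x = -10:
x^3 = (-10)^3 = -1000
3*x = 3*(-10) = -30
Sum: -1000 - 30 - 10 = -1040

-1040


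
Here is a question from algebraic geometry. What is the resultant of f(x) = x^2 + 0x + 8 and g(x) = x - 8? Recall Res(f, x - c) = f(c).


For Res(f, x - c), we evaluate f at x = c.
f(8) = 8^2 + 0*8 + 8
= 64 + 0 + 8
= 64 + 8 = 72
Res(f, g) = 72

72


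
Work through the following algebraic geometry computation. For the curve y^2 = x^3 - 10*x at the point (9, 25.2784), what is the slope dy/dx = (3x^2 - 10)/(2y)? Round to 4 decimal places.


Using implicit differentiation of y^2 = x^3 - 10*x:
2y * dy/dx = 3x^2 - 10
dy/dx = (3x^2 - 10)/(2y)
Numerator: 3*9^2 - 10 = 233
Denominator: 2*25.2784 = 50.5568
dy/dx = 233/50.5568 = 4.6087

4.6087


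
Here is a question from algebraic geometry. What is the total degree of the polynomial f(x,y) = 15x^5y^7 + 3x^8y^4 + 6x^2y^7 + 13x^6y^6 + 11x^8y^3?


Examine each term for its total degree (sum of exponents).
  Term '15x^5y^7' has total degree 5+7 = 12.
  Term '3x^8y^4' has total degree 8+4 = 12.
  Term '6x^2y^7' has total degree 2+7 = 9.
  Term '13x^6y^6' has total degree 6+6 = 12.
  Term '11x^8y^3' has total degree 8+3 = 11.
The maximum total degree among all terms is 12.

12


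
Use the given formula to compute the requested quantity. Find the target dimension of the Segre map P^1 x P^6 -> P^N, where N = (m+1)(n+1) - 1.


The Segre embedding maps P^m x P^n into P^N via
all products of coordinates from each factor.
N = (m+1)(n+1) - 1
N = (1+1)(6+1) - 1
N = 2*7 - 1
N = 14 - 1 = 13

13


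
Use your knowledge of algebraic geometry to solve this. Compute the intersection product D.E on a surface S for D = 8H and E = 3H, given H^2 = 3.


Using bilinearity of the intersection pairing on a surface S:
(aH).(bH) = ab * (H.H)
We have H^2 = 3.
D.E = (8H).(3H) = 8*3*3
= 24*3
= 72

72


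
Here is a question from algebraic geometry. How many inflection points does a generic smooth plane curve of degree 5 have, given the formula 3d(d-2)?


For a general smooth plane curve C of degree d, the inflection points are
the intersection of C with its Hessian curve, which has degree 3(d-2).
By Bezout, the total intersection number is d * 3(d-2) = 5 * 9 = 45.
For a general curve every flex is ordinary, so each contributes
multiplicity 1 to C·Hess(C), and the number of distinct inflection
points is 3d(d-2).
Inflection points = 3*5*(5-2) = 3*5*3 = 45

45


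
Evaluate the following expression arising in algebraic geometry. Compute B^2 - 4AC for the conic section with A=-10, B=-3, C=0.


The discriminant of a conic Ax^2 + Bxy + Cy^2 + ... = 0 is B^2 - 4AC.
B^2 = (-3)^2 = 9
4AC = 4*(-10)*0 = 0
Discriminant = 9 + 0 = 9

9


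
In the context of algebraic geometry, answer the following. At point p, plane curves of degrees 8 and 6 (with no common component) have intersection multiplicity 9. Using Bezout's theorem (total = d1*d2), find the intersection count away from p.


By Bezout's theorem, the total intersection number is d1 * d2.
Total = 8 * 6 = 48
Intersection multiplicity at p = 9
Remaining intersections = 48 - 9 = 39

39


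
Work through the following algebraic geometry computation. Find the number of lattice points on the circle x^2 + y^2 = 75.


Systematically check integer values of x where x^2 <= 75.
For each valid x, check if 75 - x^2 is a perfect square.
Total integer solutions found: 0

0


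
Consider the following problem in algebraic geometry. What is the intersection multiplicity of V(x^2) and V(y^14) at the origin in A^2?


The intersection multiplicity of V(x^a) and V(y^b) at the origin is:
I(O; V(x^2), V(y^14)) = dim_k(k[x,y]/(x^2, y^14))
A basis for k[x,y]/(x^2, y^14) is the set of monomials x^i * y^j
where 0 <= i < 2 and 0 <= j < 14.
The number of such monomials is 2 * 14 = 28

28


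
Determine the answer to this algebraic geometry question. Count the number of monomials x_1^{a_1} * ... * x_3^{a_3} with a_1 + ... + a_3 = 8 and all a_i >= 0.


The number of degree-8 monomials in 3 variables is C(d+n-1, n-1).
= C(8+3-1, 3-1) = C(10, 2)
= 45

45


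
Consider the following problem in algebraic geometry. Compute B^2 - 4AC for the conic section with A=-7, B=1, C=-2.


The discriminant of a conic Ax^2 + Bxy + Cy^2 + ... = 0 is B^2 - 4AC.
B^2 = 1^2 = 1
4AC = 4*(-7)*(-2) = 56
Discriminant = 1 - 56 = -55

-55


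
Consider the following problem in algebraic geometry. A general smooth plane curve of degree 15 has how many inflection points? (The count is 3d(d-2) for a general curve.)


For a general smooth plane curve C of degree d, the inflection points are
the intersection of C with its Hessian curve, which has degree 3(d-2).
By Bezout, the total intersection number is d * 3(d-2) = 15 * 39 = 585.
For a general curve every flex is ordinary, so each contributes
multiplicity 1 to C·Hess(C), and the number of distinct inflection
points is 3d(d-2).
Inflection points = 3*15*(15-2) = 3*15*13 = 585

585
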